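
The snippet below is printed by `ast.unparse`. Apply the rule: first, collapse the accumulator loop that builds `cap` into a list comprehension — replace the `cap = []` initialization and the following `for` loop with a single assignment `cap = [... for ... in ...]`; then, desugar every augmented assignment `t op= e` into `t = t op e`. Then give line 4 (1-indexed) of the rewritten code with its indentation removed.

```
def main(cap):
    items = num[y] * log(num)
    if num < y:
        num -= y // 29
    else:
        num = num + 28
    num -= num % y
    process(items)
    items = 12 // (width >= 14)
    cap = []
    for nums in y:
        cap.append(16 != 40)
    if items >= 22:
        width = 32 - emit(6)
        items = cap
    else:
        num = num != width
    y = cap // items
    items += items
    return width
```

num = num - y // 29

Transformed code:
def main(cap):
    items = num[y] * log(num)
    if num < y:
        num = num - y // 29
    else:
        num = num + 28
    num = num - num % y
    process(items)
    items = 12 // (width >= 14)
    cap = [16 != 40 for nums in y]
    if items >= 22:
        width = 32 - emit(6)
        items = cap
    else:
        num = num != width
    y = cap // items
    items = items + items
    return width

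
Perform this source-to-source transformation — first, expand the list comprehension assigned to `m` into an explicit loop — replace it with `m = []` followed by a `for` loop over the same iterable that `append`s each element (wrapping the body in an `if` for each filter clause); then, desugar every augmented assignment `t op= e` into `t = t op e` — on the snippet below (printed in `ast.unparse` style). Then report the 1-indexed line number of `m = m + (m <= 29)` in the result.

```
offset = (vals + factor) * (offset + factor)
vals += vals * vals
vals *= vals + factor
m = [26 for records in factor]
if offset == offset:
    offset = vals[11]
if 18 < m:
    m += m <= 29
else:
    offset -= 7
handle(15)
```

10

Transformed code:
offset = (vals + factor) * (offset + factor)
vals = vals + vals * vals
vals = vals * (vals + factor)
m = []
for records in factor:
    m.append(26)
if offset == offset:
    offset = vals[11]
if 18 < m:
    m = m + (m <= 29)
else:
    offset = offset - 7
handle(15)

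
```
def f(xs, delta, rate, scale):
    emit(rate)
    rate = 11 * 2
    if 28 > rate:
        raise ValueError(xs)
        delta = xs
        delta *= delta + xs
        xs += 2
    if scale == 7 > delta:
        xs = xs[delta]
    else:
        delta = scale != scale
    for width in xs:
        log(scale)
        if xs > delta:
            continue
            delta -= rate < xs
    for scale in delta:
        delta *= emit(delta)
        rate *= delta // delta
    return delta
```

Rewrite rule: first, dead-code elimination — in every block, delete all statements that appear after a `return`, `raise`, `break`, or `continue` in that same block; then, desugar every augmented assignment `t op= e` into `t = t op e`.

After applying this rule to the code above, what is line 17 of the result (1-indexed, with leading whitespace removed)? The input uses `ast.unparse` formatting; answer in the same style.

return delta

Transformed code:
def f(xs, delta, rate, scale):
    emit(rate)
    rate = 11 * 2
    if 28 > rate:
        raise ValueError(xs)
    if scale == 7 > delta:
        xs = xs[delta]
    else:
        delta = scale != scale
    for width in xs:
        log(scale)
        if xs > delta:
            continue
    for scale in delta:
        delta = delta * emit(delta)
        rate = rate * (delta // delta)
    return delta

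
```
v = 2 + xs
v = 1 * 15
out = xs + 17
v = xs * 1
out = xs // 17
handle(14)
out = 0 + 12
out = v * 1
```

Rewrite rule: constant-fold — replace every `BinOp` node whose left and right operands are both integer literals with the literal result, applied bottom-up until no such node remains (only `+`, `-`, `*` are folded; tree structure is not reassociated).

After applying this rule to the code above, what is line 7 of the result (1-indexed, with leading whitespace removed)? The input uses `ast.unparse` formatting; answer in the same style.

out = 12

Transformed code:
v = 2 + xs
v = 15
out = xs + 17
v = xs * 1
out = xs // 17
handle(14)
out = 12
out = v * 1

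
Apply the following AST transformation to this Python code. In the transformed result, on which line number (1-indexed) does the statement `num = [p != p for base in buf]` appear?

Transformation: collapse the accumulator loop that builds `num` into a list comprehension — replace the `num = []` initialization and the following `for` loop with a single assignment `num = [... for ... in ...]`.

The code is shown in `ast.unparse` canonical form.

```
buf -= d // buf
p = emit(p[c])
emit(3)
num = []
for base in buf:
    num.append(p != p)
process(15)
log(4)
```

4

Transformed code:
buf -= d // buf
p = emit(p[c])
emit(3)
num = [p != p for base in buf]
process(15)
log(4)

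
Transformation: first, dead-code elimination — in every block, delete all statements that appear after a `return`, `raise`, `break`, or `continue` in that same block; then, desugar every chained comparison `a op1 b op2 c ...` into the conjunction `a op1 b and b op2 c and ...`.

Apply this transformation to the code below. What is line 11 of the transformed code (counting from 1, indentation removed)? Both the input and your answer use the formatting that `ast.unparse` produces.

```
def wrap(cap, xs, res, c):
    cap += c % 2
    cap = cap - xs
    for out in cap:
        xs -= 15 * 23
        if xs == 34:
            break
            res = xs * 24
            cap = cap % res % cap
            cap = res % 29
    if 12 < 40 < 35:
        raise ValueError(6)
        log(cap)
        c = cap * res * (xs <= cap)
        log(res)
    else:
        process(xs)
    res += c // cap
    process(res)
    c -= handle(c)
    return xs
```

process(xs)

Transformed code:
def wrap(cap, xs, res, c):
    cap += c % 2
    cap = cap - xs
    for out in cap:
        xs -= 15 * 23
        if xs == 34:
            break
    if 12 < 40 and 40 < 35:
        raise ValueError(6)
    else:
        process(xs)
    res += c // cap
    process(res)
    c -= handle(c)
    return xs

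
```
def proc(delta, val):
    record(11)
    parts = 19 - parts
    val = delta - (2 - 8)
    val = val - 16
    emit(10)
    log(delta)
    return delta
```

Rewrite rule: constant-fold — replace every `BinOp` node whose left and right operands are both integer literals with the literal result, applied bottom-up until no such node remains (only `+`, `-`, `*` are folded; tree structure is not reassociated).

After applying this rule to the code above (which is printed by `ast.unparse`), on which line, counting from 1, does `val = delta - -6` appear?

4

Transformed code:
def proc(delta, val):
    record(11)
    parts = 19 - parts
    val = delta - -6
    val = val - 16
    emit(10)
    log(delta)
    return delta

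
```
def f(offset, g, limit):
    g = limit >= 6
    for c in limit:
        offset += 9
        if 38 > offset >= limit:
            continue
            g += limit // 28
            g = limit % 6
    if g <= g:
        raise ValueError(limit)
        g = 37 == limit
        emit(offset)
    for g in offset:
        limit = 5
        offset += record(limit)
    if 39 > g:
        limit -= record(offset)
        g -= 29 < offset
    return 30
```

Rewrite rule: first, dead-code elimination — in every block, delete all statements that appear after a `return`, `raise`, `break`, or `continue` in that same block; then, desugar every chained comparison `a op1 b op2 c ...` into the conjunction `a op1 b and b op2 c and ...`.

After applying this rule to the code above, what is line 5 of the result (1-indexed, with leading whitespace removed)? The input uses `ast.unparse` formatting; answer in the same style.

Transformed code:
def f(offset, g, limit):
    g = limit >= 6
    for c in limit:
        offset += 9
        if 38 > offset and offset >= limit:
            continue
    if g <= g:
        raise ValueError(limit)
    for g in offset:
        limit = 5
        offset += record(limit)
    if 39 > g:
        limit -= record(offset)
        g -= 29 < offset
    return 30

if 38 > offset and offset >= limit:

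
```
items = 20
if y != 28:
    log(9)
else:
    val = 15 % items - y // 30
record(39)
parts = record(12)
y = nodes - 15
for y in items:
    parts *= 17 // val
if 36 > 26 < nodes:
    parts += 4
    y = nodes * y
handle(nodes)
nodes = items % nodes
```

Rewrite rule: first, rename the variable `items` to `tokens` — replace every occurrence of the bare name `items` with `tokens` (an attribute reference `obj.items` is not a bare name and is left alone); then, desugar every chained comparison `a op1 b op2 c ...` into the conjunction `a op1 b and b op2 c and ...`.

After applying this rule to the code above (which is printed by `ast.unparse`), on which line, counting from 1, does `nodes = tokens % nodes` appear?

Transformed code:
tokens = 20
if y != 28:
    log(9)
else:
    val = 15 % tokens - y // 30
record(39)
parts = record(12)
y = nodes - 15
for y in tokens:
    parts *= 17 // val
if 36 > 26 and 26 < nodes:
    parts += 4
    y = nodes * y
handle(nodes)
nodes = tokens % nodes

15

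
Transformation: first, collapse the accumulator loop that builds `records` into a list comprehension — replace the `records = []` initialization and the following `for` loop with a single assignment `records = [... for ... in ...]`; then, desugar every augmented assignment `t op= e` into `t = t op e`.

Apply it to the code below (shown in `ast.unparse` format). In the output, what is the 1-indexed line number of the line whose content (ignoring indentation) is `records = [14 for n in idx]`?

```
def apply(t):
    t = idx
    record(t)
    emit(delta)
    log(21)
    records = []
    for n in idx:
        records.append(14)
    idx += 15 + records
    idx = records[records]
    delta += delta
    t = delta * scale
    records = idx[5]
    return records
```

Transformed code:
def apply(t):
    t = idx
    record(t)
    emit(delta)
    log(21)
    records = [14 for n in idx]
    idx = idx + (15 + records)
    idx = records[records]
    delta = delta + delta
    t = delta * scale
    records = idx[5]
    return records

6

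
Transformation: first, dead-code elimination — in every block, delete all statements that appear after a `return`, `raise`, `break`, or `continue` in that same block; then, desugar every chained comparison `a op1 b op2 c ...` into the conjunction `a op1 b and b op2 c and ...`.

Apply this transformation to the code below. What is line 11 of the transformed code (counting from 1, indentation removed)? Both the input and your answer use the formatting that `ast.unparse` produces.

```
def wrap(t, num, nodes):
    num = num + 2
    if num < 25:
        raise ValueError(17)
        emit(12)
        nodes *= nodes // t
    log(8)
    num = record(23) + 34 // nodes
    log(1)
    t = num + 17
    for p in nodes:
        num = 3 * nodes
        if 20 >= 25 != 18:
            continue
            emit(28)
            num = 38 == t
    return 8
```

Transformed code:
def wrap(t, num, nodes):
    num = num + 2
    if num < 25:
        raise ValueError(17)
    log(8)
    num = record(23) + 34 // nodes
    log(1)
    t = num + 17
    for p in nodes:
        num = 3 * nodes
        if 20 >= 25 and 25 != 18:
            continue
    return 8

if 20 >= 25 and 25 != 18:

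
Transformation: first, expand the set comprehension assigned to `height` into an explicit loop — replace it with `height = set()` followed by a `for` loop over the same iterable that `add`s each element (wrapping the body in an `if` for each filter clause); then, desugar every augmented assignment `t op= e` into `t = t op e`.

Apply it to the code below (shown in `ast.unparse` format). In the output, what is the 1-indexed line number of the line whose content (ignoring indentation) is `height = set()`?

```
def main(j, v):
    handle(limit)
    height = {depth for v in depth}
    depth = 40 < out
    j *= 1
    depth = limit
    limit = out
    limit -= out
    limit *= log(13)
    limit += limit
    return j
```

Transformed code:
def main(j, v):
    handle(limit)
    height = set()
    for v in depth:
        height.add(depth)
    depth = 40 < out
    j = j * 1
    depth = limit
    limit = out
    limit = limit - out
    limit = limit * log(13)
    limit = limit + limit
    return j

3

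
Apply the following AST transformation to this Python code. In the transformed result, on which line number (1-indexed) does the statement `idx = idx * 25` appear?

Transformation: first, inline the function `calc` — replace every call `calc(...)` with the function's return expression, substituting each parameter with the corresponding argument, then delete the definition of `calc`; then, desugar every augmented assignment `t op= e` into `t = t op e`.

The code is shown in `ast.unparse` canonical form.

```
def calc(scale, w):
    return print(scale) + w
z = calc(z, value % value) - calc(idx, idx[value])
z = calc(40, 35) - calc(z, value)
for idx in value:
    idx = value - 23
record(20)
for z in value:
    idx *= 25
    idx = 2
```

Transformed code:
z = print(z) + value % value - (print(idx) + idx[value])
z = print(40) + 35 - (print(z) + value)
for idx in value:
    idx = value - 23
record(20)
for z in value:
    idx = idx * 25
    idx = 2

7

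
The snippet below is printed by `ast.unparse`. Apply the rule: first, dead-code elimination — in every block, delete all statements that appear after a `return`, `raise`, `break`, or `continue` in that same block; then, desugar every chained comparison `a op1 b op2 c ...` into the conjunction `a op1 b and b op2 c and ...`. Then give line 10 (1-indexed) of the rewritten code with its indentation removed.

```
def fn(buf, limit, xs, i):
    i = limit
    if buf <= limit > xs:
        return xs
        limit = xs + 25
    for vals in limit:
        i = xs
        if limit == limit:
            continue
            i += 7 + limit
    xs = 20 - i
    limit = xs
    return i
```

Transformed code:
def fn(buf, limit, xs, i):
    i = limit
    if buf <= limit and limit > xs:
        return xs
    for vals in limit:
        i = xs
        if limit == limit:
            continue
    xs = 20 - i
    limit = xs
    return i

limit = xs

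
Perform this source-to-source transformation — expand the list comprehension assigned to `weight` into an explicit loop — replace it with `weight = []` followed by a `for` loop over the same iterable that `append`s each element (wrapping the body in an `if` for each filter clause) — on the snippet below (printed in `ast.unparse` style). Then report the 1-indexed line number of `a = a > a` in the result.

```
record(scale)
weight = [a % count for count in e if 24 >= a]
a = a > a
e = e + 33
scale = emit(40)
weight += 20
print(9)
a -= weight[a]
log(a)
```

6

Transformed code:
record(scale)
weight = []
for count in e:
    if 24 >= a:
        weight.append(a % count)
a = a > a
e = e + 33
scale = emit(40)
weight += 20
print(9)
a -= weight[a]
log(a)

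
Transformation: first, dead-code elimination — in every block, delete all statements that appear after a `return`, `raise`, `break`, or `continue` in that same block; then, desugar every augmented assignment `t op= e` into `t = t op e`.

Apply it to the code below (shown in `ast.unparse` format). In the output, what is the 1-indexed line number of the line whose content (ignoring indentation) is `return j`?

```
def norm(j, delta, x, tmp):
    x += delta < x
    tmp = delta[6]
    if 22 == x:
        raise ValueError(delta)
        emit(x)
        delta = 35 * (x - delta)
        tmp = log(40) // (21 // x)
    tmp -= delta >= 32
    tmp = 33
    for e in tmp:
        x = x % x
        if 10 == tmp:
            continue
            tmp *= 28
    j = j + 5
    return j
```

13

Transformed code:
def norm(j, delta, x, tmp):
    x = x + (delta < x)
    tmp = delta[6]
    if 22 == x:
        raise ValueError(delta)
    tmp = tmp - (delta >= 32)
    tmp = 33
    for e in tmp:
        x = x % x
        if 10 == tmp:
            continue
    j = j + 5
    return j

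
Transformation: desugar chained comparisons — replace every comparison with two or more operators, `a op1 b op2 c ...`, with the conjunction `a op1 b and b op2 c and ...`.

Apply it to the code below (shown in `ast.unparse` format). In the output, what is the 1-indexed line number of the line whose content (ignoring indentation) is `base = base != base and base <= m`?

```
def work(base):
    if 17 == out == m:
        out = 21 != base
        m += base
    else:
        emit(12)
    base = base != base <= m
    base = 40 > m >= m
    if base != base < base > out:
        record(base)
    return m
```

Transformed code:
def work(base):
    if 17 == out and out == m:
        out = 21 != base
        m += base
    else:
        emit(12)
    base = base != base and base <= m
    base = 40 > m and m >= m
    if base != base and base < base and (base > out):
        record(base)
    return m

7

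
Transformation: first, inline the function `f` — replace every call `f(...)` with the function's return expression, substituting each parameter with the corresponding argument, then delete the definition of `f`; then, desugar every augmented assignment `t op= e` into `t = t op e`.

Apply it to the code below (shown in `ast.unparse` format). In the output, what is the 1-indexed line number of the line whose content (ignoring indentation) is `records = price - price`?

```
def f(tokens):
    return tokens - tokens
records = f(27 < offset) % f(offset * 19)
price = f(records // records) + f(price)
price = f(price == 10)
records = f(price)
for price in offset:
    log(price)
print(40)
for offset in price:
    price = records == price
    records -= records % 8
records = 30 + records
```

Transformed code:
records = ((27 < offset) - (27 < offset)) % (offset * 19 - offset * 19)
price = records // records - records // records + (price - price)
price = (price == 10) - (price == 10)
records = price - price
for price in offset:
    log(price)
print(40)
for offset in price:
    price = records == price
    records = records - records % 8
records = 30 + records

4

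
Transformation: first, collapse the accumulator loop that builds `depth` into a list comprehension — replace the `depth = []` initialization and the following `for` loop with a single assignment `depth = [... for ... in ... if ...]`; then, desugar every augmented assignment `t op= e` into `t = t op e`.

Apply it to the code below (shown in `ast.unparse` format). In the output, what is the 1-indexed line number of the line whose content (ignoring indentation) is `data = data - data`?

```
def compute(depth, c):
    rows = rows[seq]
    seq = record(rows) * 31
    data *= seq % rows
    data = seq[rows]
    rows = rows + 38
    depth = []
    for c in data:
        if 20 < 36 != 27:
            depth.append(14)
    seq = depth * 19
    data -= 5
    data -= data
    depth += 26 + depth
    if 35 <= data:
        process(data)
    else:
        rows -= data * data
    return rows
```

Transformed code:
def compute(depth, c):
    rows = rows[seq]
    seq = record(rows) * 31
    data = data * (seq % rows)
    data = seq[rows]
    rows = rows + 38
    depth = [14 for c in data if 20 < 36 != 27]
    seq = depth * 19
    data = data - 5
    data = data - data
    depth = depth + (26 + depth)
    if 35 <= data:
        process(data)
    else:
        rows = rows - data * data
    return rows

10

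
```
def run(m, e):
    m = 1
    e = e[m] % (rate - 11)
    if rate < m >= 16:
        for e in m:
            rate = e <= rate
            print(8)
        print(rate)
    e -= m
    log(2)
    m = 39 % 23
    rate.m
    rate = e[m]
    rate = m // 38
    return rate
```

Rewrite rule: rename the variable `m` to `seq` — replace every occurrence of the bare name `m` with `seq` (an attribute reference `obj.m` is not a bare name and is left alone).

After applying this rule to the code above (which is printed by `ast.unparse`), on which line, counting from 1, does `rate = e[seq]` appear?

Transformed code:
def run(seq, e):
    seq = 1
    e = e[seq] % (rate - 11)
    if rate < seq >= 16:
        for e in seq:
            rate = e <= rate
            print(8)
        print(rate)
    e -= seq
    log(2)
    seq = 39 % 23
    rate.m
    rate = e[seq]
    rate = seq // 38
    return rate

13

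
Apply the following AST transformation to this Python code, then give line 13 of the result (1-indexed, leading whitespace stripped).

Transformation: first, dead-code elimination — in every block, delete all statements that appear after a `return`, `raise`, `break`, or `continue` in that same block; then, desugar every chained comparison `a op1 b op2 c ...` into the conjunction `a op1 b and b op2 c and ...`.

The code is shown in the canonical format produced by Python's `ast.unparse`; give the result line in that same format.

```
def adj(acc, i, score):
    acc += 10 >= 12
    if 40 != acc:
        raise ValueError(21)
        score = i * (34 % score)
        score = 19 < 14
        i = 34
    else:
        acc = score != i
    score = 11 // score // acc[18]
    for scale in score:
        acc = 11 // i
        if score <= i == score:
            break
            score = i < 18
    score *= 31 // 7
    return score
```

Transformed code:
def adj(acc, i, score):
    acc += 10 >= 12
    if 40 != acc:
        raise ValueError(21)
    else:
        acc = score != i
    score = 11 // score // acc[18]
    for scale in score:
        acc = 11 // i
        if score <= i and i == score:
            break
    score *= 31 // 7
    return score

return score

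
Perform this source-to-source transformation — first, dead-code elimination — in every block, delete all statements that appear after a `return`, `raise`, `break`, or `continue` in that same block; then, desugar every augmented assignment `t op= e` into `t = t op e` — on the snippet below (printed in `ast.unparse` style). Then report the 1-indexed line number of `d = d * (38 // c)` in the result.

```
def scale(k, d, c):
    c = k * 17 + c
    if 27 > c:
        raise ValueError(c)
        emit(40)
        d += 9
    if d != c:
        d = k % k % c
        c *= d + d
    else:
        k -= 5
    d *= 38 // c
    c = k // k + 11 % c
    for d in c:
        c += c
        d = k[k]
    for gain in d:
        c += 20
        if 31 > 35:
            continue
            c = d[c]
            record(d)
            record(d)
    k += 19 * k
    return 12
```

10

Transformed code:
def scale(k, d, c):
    c = k * 17 + c
    if 27 > c:
        raise ValueError(c)
    if d != c:
        d = k % k % c
        c = c * (d + d)
    else:
        k = k - 5
    d = d * (38 // c)
    c = k // k + 11 % c
    for d in c:
        c = c + c
        d = k[k]
    for gain in d:
        c = c + 20
        if 31 > 35:
            continue
    k = k + 19 * k
    return 12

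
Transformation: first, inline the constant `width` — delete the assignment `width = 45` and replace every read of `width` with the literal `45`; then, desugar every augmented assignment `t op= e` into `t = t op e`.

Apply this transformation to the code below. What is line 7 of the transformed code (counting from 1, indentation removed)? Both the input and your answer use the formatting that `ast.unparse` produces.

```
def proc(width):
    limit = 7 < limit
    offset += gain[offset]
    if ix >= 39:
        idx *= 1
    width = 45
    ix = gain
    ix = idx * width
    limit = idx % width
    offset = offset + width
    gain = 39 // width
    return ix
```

Transformed code:
def proc(width):
    limit = 7 < limit
    offset = offset + gain[offset]
    if ix >= 39:
        idx = idx * 1
    ix = gain
    ix = idx * 45
    limit = idx % 45
    offset = offset + 45
    gain = 39 // 45
    return ix

ix = idx * 45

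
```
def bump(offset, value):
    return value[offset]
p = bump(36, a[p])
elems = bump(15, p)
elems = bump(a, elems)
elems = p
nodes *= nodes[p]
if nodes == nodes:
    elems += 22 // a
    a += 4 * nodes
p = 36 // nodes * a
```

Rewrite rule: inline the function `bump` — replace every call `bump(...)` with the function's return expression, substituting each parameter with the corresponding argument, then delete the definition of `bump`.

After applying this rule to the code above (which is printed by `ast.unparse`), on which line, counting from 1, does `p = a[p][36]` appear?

1

Transformed code:
p = a[p][36]
elems = p[15]
elems = elems[a]
elems = p
nodes *= nodes[p]
if nodes == nodes:
    elems += 22 // a
    a += 4 * nodes
p = 36 // nodes * a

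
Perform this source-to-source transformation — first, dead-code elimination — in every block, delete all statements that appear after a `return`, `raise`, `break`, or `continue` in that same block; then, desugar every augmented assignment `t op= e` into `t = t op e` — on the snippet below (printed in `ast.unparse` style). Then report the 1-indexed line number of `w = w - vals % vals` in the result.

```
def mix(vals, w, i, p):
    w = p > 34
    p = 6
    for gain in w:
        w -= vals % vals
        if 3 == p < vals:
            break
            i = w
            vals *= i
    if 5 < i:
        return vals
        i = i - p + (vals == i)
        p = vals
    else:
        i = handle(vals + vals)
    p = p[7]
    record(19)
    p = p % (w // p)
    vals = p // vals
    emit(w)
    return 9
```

Transformed code:
def mix(vals, w, i, p):
    w = p > 34
    p = 6
    for gain in w:
        w = w - vals % vals
        if 3 == p < vals:
            break
    if 5 < i:
        return vals
    else:
        i = handle(vals + vals)
    p = p[7]
    record(19)
    p = p % (w // p)
    vals = p // vals
    emit(w)
    return 9

5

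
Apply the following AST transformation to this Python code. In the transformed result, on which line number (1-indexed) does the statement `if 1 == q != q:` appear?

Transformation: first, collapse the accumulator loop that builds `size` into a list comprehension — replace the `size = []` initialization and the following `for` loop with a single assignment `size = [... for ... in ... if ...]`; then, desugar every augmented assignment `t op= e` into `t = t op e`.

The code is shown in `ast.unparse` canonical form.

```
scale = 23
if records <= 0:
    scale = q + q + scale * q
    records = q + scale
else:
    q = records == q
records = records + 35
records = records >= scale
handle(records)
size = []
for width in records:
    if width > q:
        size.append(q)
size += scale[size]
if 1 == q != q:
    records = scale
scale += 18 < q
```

Transformed code:
scale = 23
if records <= 0:
    scale = q + q + scale * q
    records = q + scale
else:
    q = records == q
records = records + 35
records = records >= scale
handle(records)
size = [q for width in records if width > q]
size = size + scale[size]
if 1 == q != q:
    records = scale
scale = scale + (18 < q)

12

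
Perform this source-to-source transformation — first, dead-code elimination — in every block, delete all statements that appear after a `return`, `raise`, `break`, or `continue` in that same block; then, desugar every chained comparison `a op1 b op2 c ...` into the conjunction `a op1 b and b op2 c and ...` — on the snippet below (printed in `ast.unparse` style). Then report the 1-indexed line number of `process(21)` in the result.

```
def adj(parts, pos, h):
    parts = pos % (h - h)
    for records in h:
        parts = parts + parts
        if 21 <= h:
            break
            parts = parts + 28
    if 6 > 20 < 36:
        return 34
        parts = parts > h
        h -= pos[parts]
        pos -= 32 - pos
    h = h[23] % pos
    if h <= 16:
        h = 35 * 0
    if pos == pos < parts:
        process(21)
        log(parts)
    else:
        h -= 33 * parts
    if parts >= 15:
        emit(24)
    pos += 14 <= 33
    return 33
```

13

Transformed code:
def adj(parts, pos, h):
    parts = pos % (h - h)
    for records in h:
        parts = parts + parts
        if 21 <= h:
            break
    if 6 > 20 and 20 < 36:
        return 34
    h = h[23] % pos
    if h <= 16:
        h = 35 * 0
    if pos == pos and pos < parts:
        process(21)
        log(parts)
    else:
        h -= 33 * parts
    if parts >= 15:
        emit(24)
    pos += 14 <= 33
    return 33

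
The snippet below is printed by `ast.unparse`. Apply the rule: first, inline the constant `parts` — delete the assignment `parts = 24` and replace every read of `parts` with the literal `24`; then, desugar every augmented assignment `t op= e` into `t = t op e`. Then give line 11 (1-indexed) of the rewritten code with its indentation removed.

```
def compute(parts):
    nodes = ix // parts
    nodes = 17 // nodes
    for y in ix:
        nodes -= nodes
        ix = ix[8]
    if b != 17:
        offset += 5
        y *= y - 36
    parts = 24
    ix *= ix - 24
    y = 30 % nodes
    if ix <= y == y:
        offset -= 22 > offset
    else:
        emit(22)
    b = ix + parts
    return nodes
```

y = 30 % nodes

Transformed code:
def compute(parts):
    nodes = ix // 24
    nodes = 17 // nodes
    for y in ix:
        nodes = nodes - nodes
        ix = ix[8]
    if b != 17:
        offset = offset + 5
        y = y * (y - 36)
    ix = ix * (ix - 24)
    y = 30 % nodes
    if ix <= y == y:
        offset = offset - (22 > offset)
    else:
        emit(22)
    b = ix + 24
    return nodes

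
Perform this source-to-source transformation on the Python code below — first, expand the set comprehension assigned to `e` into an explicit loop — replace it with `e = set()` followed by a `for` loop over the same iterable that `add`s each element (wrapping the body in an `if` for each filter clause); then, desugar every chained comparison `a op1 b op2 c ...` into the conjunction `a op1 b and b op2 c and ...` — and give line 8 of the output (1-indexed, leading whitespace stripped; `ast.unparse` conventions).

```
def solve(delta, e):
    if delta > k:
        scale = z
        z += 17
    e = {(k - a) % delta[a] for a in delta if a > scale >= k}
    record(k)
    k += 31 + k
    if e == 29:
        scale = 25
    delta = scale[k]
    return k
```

e.add((k - a) % delta[a])

Transformed code:
def solve(delta, e):
    if delta > k:
        scale = z
        z += 17
    e = set()
    for a in delta:
        if a > scale and scale >= k:
            e.add((k - a) % delta[a])
    record(k)
    k += 31 + k
    if e == 29:
        scale = 25
    delta = scale[k]
    return k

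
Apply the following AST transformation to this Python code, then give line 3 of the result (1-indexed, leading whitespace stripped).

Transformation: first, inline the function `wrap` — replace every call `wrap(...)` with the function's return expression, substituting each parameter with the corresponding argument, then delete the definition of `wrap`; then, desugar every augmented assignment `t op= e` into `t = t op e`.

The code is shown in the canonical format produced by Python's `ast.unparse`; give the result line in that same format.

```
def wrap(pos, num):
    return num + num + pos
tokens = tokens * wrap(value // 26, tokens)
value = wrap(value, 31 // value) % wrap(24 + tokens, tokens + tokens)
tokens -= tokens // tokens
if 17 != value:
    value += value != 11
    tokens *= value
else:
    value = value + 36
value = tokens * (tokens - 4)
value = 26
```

Transformed code:
tokens = tokens * (tokens + tokens + value // 26)
value = (31 // value + 31 // value + value) % (tokens + tokens + (tokens + tokens) + (24 + tokens))
tokens = tokens - tokens // tokens
if 17 != value:
    value = value + (value != 11)
    tokens = tokens * value
else:
    value = value + 36
value = tokens * (tokens - 4)
value = 26

tokens = tokens - tokens // tokens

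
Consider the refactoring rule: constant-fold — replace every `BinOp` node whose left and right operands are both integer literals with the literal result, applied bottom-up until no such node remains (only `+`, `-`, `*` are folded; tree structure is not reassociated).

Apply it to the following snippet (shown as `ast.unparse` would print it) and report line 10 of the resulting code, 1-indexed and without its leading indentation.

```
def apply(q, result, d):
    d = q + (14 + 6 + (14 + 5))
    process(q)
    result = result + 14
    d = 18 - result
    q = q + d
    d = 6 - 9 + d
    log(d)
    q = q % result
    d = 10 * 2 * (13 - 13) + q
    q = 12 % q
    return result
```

Transformed code:
def apply(q, result, d):
    d = q + 39
    process(q)
    result = result + 14
    d = 18 - result
    q = q + d
    d = -3 + d
    log(d)
    q = q % result
    d = 0 + q
    q = 12 % q
    return result

d = 0 + q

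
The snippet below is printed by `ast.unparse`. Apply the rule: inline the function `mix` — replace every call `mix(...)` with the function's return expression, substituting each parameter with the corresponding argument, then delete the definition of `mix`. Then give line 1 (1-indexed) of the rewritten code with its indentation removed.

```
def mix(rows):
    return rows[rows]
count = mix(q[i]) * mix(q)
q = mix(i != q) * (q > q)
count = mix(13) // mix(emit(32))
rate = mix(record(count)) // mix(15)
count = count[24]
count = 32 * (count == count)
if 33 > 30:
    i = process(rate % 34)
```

Transformed code:
count = q[i][q[i]] * q[q]
q = (i != q)[i != q] * (q > q)
count = 13[13] // emit(32)[emit(32)]
rate = record(count)[record(count)] // 15[15]
count = count[24]
count = 32 * (count == count)
if 33 > 30:
    i = process(rate % 34)

count = q[i][q[i]] * q[q]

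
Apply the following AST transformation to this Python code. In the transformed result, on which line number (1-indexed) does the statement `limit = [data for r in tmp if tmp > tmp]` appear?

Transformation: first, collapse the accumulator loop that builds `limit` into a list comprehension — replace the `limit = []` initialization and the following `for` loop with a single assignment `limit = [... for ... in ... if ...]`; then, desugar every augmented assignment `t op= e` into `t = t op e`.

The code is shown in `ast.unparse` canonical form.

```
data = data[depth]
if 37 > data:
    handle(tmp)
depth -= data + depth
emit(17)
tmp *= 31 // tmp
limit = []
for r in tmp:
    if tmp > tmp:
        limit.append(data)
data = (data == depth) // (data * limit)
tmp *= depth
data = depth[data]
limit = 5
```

7

Transformed code:
data = data[depth]
if 37 > data:
    handle(tmp)
depth = depth - (data + depth)
emit(17)
tmp = tmp * (31 // tmp)
limit = [data for r in tmp if tmp > tmp]
data = (data == depth) // (data * limit)
tmp = tmp * depth
data = depth[data]
limit = 5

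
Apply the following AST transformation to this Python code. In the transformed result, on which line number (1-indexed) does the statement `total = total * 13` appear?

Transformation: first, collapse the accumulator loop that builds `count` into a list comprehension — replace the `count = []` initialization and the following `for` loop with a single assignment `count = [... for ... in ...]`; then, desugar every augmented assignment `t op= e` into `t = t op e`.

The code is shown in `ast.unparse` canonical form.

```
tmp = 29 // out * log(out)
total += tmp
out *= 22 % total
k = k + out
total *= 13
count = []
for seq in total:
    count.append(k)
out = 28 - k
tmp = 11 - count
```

5

Transformed code:
tmp = 29 // out * log(out)
total = total + tmp
out = out * (22 % total)
k = k + out
total = total * 13
count = [k for seq in total]
out = 28 - k
tmp = 11 - count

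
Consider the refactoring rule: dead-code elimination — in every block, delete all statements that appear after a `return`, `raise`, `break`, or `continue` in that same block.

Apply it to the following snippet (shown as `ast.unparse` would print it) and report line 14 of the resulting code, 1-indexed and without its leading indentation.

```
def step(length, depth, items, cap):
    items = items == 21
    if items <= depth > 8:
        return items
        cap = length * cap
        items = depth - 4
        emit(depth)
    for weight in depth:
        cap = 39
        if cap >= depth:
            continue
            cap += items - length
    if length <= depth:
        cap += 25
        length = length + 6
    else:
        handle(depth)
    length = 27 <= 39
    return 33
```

length = 27 <= 39

Transformed code:
def step(length, depth, items, cap):
    items = items == 21
    if items <= depth > 8:
        return items
    for weight in depth:
        cap = 39
        if cap >= depth:
            continue
    if length <= depth:
        cap += 25
        length = length + 6
    else:
        handle(depth)
    length = 27 <= 39
    return 33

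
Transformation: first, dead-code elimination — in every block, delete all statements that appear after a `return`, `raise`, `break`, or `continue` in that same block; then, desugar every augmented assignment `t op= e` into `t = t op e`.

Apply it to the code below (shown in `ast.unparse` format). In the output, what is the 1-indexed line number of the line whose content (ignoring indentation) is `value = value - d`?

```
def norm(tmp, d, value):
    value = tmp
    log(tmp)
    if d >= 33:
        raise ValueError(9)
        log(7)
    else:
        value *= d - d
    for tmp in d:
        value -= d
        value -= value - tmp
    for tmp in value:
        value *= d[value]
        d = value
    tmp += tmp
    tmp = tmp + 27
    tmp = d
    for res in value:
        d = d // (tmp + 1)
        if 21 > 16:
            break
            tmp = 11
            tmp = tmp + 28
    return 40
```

9

Transformed code:
def norm(tmp, d, value):
    value = tmp
    log(tmp)
    if d >= 33:
        raise ValueError(9)
    else:
        value = value * (d - d)
    for tmp in d:
        value = value - d
        value = value - (value - tmp)
    for tmp in value:
        value = value * d[value]
        d = value
    tmp = tmp + tmp
    tmp = tmp + 27
    tmp = d
    for res in value:
        d = d // (tmp + 1)
        if 21 > 16:
            break
    return 40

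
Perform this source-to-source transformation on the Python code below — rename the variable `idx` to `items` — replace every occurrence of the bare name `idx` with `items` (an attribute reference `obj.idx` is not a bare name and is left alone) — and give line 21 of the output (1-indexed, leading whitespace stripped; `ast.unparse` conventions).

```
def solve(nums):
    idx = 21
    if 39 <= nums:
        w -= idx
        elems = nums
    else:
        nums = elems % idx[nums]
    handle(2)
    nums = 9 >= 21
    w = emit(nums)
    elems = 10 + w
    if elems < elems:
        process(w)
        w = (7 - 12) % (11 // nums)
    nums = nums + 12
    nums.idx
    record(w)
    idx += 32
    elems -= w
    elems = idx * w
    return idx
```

Transformed code:
def solve(nums):
    items = 21
    if 39 <= nums:
        w -= items
        elems = nums
    else:
        nums = elems % items[nums]
    handle(2)
    nums = 9 >= 21
    w = emit(nums)
    elems = 10 + w
    if elems < elems:
        process(w)
        w = (7 - 12) % (11 // nums)
    nums = nums + 12
    nums.idx
    record(w)
    items += 32
    elems -= w
    elems = items * w
    return items

return items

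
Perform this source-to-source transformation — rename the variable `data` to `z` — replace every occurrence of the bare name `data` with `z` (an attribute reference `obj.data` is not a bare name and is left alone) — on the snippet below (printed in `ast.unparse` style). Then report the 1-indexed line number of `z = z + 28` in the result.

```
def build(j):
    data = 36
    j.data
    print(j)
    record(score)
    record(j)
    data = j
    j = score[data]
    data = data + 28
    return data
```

Transformed code:
def build(j):
    z = 36
    j.data
    print(j)
    record(score)
    record(j)
    z = j
    j = score[z]
    z = z + 28
    return z

9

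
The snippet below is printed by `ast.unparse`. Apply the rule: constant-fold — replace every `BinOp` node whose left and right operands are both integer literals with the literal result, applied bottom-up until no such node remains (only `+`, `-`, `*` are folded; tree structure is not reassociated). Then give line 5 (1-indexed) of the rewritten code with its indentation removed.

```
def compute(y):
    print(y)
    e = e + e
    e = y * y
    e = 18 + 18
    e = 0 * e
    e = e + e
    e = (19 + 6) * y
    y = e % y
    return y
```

Transformed code:
def compute(y):
    print(y)
    e = e + e
    e = y * y
    e = 36
    e = 0 * e
    e = e + e
    e = 25 * y
    y = e % y
    return y

e = 36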